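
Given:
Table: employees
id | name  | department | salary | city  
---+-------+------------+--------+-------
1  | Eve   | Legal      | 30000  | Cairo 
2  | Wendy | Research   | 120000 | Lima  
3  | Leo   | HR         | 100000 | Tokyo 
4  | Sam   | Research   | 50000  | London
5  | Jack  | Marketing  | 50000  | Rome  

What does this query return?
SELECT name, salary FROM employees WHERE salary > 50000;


Filtering: salary > 50000
Matching: 2 rows

2 rows:
Wendy, 120000
Leo, 100000


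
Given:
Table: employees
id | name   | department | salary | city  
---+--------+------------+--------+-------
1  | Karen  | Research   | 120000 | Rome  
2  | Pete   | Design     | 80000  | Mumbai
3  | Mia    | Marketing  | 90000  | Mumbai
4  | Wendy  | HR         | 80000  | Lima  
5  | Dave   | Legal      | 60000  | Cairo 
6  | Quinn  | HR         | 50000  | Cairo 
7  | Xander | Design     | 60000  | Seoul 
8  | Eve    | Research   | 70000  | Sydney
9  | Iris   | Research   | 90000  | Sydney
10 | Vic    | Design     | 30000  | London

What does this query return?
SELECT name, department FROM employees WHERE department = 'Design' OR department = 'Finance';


Filtering: department = 'Design' OR 'Finance'
Matching: 3 rows

3 rows:
Pete, Design
Xander, Design
Vic, Design


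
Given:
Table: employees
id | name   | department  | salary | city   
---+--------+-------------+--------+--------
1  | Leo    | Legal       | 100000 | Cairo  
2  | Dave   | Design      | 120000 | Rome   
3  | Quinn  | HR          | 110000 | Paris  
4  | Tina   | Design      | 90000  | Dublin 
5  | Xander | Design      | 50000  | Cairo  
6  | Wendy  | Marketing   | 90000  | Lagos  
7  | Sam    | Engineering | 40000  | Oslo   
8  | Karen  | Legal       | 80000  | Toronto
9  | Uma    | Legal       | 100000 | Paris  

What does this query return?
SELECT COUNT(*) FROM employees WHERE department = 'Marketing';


Counting rows where department = 'Marketing'
  Wendy -> MATCH


1


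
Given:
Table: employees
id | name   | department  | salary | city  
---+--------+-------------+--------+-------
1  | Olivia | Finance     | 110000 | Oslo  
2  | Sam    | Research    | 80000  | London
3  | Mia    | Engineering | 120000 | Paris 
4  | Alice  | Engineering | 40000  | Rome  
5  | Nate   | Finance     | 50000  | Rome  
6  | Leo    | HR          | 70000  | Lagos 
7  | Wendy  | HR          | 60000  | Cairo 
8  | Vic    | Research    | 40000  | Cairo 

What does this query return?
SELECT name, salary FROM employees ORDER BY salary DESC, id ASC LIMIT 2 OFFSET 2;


Sort by salary DESC (id ASC tiebreak), then skip 2 and take 2
Rows 3 through 4

2 rows:
Sam, 80000
Leo, 70000


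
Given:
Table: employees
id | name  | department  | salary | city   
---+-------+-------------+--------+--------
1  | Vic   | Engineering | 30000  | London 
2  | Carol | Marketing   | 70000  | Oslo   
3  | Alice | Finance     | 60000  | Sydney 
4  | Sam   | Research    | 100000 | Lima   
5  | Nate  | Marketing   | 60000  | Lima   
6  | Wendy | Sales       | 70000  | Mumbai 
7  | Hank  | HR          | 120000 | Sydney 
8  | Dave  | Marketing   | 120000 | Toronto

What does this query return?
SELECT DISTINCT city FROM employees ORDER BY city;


All 'city' values (row order): London, Oslo, Sydney, Lima, Lima, Mumbai, Sydney, Toronto
Removing duplicates leaves 6 unique value(s).

6 values:
Lima
London
Mumbai
Oslo
Sydney
Toronto


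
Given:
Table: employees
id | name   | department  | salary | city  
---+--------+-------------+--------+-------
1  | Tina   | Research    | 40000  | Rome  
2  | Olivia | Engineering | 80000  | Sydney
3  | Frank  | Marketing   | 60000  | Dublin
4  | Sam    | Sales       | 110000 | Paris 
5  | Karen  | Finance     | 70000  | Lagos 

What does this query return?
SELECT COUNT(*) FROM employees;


COUNT(*) counts all rows

5


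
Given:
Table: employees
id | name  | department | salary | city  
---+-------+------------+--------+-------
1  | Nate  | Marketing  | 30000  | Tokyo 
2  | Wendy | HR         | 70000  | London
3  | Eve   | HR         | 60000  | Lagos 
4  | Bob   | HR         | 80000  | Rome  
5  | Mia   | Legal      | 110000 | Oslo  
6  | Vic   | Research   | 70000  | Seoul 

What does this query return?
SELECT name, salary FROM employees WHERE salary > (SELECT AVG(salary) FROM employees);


Subquery: AVG(salary) = 70000.0
Filtering: salary > 70000.0
  Bob (80000) -> MATCH
  Mia (110000) -> MATCH


2 rows:
Bob, 80000
Mia, 110000


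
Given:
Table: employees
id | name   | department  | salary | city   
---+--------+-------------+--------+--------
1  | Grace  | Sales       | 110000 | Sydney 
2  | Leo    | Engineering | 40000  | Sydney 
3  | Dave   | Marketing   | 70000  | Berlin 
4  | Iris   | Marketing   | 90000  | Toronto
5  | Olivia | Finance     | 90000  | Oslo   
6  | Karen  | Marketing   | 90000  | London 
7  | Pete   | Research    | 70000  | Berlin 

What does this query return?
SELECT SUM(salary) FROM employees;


SUM(salary) = 110000 + 40000 + 70000 + 90000 + 90000 + 90000 + 70000 = 560000

560000


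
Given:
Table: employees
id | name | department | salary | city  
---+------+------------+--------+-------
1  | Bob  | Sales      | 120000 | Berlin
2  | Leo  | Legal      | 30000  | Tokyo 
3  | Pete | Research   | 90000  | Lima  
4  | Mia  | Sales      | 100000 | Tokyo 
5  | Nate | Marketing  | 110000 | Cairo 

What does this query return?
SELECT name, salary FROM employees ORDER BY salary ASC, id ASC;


Sorting by salary ASC, then id ASC for ties

5 rows:
Leo, 30000
Pete, 90000
Mia, 100000
Nate, 110000
Bob, 120000


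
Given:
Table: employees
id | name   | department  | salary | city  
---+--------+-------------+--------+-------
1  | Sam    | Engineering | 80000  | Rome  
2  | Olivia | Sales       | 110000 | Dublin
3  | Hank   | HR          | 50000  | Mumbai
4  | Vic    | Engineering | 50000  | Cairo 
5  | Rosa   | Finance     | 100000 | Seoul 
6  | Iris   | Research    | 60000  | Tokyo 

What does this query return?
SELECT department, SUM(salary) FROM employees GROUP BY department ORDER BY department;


Summing salary within each department:
  Engineering: 80000 + 50000 = 130000
  Finance: 100000 = 100000
  HR: 50000 = 50000
  Research: 60000 = 60000
  Sales: 110000 = 110000


5 groups:
Engineering, 130000
Finance, 100000
HR, 50000
Research, 60000
Sales, 110000


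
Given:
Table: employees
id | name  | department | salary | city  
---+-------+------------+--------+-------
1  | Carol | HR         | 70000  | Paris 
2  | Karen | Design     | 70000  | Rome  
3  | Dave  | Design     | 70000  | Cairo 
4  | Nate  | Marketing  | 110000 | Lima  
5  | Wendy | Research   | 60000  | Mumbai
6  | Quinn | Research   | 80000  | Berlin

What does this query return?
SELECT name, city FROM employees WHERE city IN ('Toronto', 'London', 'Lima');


Filtering: city IN ('Toronto', 'London', 'Lima')
Matching: 1 rows

1 rows:
Nate, Lima


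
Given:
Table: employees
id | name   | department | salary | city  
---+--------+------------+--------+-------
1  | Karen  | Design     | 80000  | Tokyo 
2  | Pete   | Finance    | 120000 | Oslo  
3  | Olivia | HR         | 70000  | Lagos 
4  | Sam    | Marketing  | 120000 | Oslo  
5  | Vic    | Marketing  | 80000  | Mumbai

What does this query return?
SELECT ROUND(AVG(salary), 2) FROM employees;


SUM(salary) = 470000
COUNT = 5
ROUND(AVG, 2) = ROUND(470000 / 5, 2) = 94000.0

94000.0


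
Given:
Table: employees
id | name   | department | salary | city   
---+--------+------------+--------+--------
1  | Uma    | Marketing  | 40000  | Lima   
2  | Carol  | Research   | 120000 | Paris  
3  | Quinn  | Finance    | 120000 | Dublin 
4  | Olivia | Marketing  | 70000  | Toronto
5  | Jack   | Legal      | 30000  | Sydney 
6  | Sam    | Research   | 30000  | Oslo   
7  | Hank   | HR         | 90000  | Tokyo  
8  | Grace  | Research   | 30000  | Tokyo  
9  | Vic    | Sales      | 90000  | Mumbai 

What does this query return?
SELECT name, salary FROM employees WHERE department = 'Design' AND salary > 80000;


Filtering: department = 'Design' AND salary > 80000
Matching: 0 rows

Empty result set (0 rows)


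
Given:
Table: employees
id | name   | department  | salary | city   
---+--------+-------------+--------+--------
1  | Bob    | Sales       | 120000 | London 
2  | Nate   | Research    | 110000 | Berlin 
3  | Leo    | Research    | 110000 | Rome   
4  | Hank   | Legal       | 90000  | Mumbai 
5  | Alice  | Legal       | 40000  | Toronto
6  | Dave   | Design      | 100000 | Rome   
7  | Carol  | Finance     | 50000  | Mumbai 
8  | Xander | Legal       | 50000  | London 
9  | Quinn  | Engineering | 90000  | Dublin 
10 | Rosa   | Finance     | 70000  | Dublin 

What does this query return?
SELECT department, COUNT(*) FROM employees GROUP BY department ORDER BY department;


Assigning each row to its department group:
  Bob -> Sales
  Nate -> Research
  Leo -> Research
  Hank -> Legal
  Alice -> Legal
  Dave -> Design
  Carol -> Finance
  Xander -> Legal
  Quinn -> Engineering
  Rosa -> Finance


6 groups:
Design, 1
Engineering, 1
Finance, 2
Legal, 3
Research, 2
Sales, 1


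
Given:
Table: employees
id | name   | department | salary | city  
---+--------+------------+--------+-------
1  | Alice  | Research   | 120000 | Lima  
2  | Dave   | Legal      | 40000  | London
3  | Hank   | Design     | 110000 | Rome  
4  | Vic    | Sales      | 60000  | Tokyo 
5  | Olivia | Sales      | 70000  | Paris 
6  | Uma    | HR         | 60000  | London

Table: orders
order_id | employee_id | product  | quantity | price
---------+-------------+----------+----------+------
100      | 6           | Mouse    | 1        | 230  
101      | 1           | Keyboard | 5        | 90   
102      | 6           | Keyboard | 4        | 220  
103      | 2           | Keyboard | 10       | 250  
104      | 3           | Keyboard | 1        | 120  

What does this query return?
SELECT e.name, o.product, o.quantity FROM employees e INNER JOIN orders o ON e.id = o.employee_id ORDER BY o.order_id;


Joining employees.id = orders.employee_id:
  employee Uma (id=6) -> order Mouse
  employee Alice (id=1) -> order Keyboard
  employee Uma (id=6) -> order Keyboard
  employee Dave (id=2) -> order Keyboard
  employee Hank (id=3) -> order Keyboard


5 rows:
Uma, Mouse, 1
Alice, Keyboard, 5
Uma, Keyboard, 4
Dave, Keyboard, 10
Hank, Keyboard, 1


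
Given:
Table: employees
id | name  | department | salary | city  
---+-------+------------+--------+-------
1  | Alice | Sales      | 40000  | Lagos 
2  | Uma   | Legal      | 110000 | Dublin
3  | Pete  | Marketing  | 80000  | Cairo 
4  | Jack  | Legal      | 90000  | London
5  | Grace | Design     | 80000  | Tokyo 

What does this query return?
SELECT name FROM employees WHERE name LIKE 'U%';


LIKE 'U%' matches names starting with 'U'
Matching: 1

1 rows:
Uma


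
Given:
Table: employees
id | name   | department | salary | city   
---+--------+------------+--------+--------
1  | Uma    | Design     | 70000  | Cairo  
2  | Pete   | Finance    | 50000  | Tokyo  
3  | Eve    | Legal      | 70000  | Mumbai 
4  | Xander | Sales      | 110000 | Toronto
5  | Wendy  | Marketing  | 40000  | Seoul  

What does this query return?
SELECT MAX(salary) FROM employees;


Salaries: 70000, 50000, 70000, 110000, 40000
MAX = 110000

110000


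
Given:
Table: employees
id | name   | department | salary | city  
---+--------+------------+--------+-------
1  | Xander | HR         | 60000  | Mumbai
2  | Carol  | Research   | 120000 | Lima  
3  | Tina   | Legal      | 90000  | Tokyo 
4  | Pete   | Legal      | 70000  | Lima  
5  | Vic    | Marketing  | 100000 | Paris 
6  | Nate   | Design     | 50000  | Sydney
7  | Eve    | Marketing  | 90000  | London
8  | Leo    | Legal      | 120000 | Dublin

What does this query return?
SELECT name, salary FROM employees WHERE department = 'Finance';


Filtering: department = 'Finance'
Matching rows: 0

Empty result set (0 rows)


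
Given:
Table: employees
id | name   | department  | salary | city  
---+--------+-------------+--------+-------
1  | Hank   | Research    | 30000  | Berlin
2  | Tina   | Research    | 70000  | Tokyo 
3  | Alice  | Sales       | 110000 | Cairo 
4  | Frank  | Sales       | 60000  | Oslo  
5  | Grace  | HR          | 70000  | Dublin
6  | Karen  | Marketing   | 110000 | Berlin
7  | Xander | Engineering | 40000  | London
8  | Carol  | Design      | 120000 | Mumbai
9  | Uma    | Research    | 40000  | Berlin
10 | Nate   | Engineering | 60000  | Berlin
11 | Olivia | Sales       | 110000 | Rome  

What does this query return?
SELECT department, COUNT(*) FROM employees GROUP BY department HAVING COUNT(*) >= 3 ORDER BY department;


Groups with count >= 3:
  Research: 3 -> PASS
  Sales: 3 -> PASS
  Design: 1 -> filtered out
  Engineering: 2 -> filtered out
  HR: 1 -> filtered out
  Marketing: 1 -> filtered out


2 groups:
Research, 3
Sales, 3


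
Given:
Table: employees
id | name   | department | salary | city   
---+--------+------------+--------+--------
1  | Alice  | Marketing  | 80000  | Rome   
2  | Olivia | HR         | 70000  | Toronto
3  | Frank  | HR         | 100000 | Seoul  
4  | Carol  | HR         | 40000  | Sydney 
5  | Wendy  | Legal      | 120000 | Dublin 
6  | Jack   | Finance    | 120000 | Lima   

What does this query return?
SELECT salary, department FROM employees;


Projecting columns: salary, department

6 rows:
80000, Marketing
70000, HR
100000, HR
40000, HR
120000, Legal
120000, Finance


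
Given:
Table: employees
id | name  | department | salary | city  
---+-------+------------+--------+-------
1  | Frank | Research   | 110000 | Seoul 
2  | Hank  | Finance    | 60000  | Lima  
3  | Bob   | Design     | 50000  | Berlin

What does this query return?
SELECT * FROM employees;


SELECT * returns all 3 rows with all columns

3 rows:
1, Frank, Research, 110000, Seoul
2, Hank, Finance, 60000, Lima
3, Bob, Design, 50000, Berlin


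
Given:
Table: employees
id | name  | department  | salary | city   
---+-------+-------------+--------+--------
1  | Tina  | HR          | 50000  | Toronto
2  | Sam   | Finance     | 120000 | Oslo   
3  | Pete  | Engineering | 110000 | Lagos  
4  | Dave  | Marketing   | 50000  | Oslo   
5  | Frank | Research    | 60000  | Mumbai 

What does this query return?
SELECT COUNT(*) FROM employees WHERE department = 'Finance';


Counting rows where department = 'Finance'
  Sam -> MATCH


1


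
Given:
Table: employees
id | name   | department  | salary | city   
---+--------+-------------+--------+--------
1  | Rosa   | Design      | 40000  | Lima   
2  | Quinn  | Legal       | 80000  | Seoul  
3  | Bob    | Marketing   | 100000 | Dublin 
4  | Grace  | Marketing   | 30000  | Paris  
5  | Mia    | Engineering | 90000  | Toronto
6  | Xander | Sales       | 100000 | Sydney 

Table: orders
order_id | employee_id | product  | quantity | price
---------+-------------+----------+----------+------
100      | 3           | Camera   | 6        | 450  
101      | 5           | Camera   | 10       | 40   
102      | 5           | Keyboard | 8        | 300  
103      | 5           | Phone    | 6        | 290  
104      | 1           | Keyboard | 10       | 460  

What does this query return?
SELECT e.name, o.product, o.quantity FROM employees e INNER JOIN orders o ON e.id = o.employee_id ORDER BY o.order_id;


Joining employees.id = orders.employee_id:
  employee Bob (id=3) -> order Camera
  employee Mia (id=5) -> order Camera
  employee Mia (id=5) -> order Keyboard
  employee Mia (id=5) -> order Phone
  employee Rosa (id=1) -> order Keyboard


5 rows:
Bob, Camera, 6
Mia, Camera, 10
Mia, Keyboard, 8
Mia, Phone, 6
Rosa, Keyboard, 10


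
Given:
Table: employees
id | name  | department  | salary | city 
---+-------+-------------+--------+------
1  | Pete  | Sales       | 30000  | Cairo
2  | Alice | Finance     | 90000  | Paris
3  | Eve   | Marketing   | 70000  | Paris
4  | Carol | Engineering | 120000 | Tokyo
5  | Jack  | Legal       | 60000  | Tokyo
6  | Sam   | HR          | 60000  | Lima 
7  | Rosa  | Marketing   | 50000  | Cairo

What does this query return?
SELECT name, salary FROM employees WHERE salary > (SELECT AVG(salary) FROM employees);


Subquery: AVG(salary) = 68571.43
Filtering: salary > 68571.43
  Alice (90000) -> MATCH
  Eve (70000) -> MATCH
  Carol (120000) -> MATCH


3 rows:
Alice, 90000
Eve, 70000
Carol, 120000


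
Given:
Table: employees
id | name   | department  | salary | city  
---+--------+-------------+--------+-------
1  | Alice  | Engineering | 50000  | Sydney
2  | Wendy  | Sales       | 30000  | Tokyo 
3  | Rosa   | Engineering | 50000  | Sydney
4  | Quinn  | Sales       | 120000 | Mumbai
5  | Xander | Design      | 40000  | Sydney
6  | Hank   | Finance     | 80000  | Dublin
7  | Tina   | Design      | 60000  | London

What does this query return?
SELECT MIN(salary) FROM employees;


Salaries: 50000, 30000, 50000, 120000, 40000, 80000, 60000
MIN = 30000

30000


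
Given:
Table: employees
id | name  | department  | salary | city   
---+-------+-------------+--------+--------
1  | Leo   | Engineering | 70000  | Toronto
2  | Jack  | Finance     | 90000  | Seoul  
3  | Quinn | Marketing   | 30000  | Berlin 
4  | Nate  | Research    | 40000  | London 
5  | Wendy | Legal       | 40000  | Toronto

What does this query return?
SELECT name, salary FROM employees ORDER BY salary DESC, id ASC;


Sorting by salary DESC, then id ASC for ties

5 rows:
Jack, 90000
Leo, 70000
Nate, 40000
Wendy, 40000
Quinn, 30000


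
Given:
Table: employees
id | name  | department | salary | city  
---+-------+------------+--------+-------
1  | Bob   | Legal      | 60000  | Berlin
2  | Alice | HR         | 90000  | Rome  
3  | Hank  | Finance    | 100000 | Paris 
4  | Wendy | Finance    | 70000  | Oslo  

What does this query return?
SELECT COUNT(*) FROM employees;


COUNT(*) counts all rows

4


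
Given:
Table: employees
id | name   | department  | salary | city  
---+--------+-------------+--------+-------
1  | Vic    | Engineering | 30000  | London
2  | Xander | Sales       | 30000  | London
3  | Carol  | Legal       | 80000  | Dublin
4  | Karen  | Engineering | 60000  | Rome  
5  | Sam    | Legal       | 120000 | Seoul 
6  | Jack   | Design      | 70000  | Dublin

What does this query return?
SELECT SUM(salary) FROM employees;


SUM(salary) = 30000 + 30000 + 80000 + 60000 + 120000 + 70000 = 390000

390000


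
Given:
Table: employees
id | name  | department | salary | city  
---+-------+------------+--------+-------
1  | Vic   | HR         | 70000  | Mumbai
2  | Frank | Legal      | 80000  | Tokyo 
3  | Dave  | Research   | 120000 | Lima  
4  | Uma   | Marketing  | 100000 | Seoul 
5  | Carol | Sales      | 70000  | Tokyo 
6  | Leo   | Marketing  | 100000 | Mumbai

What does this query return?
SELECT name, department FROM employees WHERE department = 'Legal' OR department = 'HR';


Filtering: department = 'Legal' OR 'HR'
Matching: 2 rows

2 rows:
Vic, HR
Frank, Legal


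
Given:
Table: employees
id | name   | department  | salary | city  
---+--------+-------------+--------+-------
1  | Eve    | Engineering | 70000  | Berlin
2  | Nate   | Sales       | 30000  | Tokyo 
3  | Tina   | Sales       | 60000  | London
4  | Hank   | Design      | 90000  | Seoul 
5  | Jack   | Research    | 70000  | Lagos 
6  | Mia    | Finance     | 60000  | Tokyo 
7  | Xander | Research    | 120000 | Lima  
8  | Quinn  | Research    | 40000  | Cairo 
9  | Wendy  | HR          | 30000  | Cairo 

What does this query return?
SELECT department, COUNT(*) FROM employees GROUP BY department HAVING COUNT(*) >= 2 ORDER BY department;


Groups with count >= 2:
  Research: 3 -> PASS
  Sales: 2 -> PASS
  Design: 1 -> filtered out
  Engineering: 1 -> filtered out
  Finance: 1 -> filtered out
  HR: 1 -> filtered out


2 groups:
Research, 3
Sales, 2


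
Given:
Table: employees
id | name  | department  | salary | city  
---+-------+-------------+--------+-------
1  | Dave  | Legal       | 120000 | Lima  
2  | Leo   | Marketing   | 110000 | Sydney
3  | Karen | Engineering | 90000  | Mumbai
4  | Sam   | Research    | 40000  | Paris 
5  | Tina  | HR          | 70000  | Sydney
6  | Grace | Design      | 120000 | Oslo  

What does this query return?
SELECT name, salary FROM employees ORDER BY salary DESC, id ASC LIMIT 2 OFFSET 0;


Sort by salary DESC (id ASC tiebreak), then skip 0 and take 2
Rows 1 through 2

2 rows:
Dave, 120000
Grace, 120000


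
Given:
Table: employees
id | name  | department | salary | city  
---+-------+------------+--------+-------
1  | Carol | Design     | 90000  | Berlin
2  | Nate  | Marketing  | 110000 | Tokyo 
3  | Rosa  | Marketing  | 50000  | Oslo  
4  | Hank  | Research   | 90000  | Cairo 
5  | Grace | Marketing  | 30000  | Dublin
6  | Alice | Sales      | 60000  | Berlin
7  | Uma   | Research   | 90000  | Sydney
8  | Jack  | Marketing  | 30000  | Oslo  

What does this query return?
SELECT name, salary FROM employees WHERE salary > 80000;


Filtering: salary > 80000
Matching: 4 rows

4 rows:
Carol, 90000
Nate, 110000
Hank, 90000
Uma, 90000


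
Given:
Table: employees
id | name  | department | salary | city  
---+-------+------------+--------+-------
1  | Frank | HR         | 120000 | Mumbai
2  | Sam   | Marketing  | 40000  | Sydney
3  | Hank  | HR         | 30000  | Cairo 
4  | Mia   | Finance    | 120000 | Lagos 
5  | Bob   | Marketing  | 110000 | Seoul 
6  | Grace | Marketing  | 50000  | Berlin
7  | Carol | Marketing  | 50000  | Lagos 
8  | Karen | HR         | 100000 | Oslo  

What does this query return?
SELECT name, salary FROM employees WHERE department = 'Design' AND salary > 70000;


Filtering: department = 'Design' AND salary > 70000
Matching: 0 rows

Empty result set (0 rows)


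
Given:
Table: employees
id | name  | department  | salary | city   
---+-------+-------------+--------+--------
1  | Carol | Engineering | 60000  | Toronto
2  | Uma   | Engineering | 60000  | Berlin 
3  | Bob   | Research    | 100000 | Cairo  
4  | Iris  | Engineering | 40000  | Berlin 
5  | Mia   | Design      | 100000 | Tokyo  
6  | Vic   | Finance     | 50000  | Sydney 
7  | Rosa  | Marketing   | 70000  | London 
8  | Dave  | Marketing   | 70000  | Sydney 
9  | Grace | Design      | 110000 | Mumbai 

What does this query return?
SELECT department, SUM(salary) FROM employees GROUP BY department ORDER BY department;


Summing salary within each department:
  Design: 100000 + 110000 = 210000
  Engineering: 60000 + 60000 + 40000 = 160000
  Finance: 50000 = 50000
  Marketing: 70000 + 70000 = 140000
  Research: 100000 = 100000


5 groups:
Design, 210000
Engineering, 160000
Finance, 50000
Marketing, 140000
Research, 100000


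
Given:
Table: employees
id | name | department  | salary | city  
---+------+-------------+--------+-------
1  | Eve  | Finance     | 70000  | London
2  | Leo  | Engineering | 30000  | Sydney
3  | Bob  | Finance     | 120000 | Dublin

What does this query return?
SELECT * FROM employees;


SELECT * returns all 3 rows with all columns

3 rows:
1, Eve, Finance, 70000, London
2, Leo, Engineering, 30000, Sydney
3, Bob, Finance, 120000, Dublin


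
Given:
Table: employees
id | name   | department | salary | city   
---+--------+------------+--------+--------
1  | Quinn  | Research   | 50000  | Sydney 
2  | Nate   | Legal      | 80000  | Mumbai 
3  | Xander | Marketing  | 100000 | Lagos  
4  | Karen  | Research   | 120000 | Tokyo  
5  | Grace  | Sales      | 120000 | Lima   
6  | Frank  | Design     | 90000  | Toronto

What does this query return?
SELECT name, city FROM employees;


Projecting columns: name, city

6 rows:
Quinn, Sydney
Nate, Mumbai
Xander, Lagos
Karen, Tokyo
Grace, Lima
Frank, Toronto


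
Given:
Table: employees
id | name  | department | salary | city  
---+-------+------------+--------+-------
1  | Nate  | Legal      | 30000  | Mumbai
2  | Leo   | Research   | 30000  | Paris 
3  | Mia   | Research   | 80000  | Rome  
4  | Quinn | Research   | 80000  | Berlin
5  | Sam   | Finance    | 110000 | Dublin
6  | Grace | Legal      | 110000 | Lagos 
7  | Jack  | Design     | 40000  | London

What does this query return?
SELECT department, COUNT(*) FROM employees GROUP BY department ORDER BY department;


Assigning each row to its department group:
  Nate -> Legal
  Leo -> Research
  Mia -> Research
  Quinn -> Research
  Sam -> Finance
  Grace -> Legal
  Jack -> Design


4 groups:
Design, 1
Finance, 1
Legal, 2
Research, 3


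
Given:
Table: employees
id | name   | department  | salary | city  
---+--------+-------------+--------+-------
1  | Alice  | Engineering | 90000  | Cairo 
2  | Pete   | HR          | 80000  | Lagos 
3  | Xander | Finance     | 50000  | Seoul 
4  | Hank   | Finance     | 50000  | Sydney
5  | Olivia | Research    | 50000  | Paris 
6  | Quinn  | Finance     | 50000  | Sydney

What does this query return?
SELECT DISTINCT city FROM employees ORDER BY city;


All 'city' values (row order): Cairo, Lagos, Seoul, Sydney, Paris, Sydney
Removing duplicates leaves 5 unique value(s).

5 values:
Cairo
Lagos
Paris
Seoul
Sydney


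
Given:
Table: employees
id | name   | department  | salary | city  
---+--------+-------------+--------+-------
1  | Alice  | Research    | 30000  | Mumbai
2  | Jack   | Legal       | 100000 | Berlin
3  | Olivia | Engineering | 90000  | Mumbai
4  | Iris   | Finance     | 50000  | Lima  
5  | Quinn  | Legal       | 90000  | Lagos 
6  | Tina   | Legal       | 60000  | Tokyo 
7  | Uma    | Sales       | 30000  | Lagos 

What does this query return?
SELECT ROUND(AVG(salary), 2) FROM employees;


SUM(salary) = 450000
COUNT = 7
ROUND(AVG, 2) = ROUND(450000 / 7, 2) = 64285.71

64285.71


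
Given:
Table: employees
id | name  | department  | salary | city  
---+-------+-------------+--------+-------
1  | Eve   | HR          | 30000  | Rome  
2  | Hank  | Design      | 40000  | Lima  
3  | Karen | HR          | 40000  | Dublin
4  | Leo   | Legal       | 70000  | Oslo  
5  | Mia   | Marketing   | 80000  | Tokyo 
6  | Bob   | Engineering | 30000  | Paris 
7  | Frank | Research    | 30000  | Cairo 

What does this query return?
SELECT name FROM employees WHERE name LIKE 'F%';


LIKE 'F%' matches names starting with 'F'
Matching: 1

1 rows:
Frank


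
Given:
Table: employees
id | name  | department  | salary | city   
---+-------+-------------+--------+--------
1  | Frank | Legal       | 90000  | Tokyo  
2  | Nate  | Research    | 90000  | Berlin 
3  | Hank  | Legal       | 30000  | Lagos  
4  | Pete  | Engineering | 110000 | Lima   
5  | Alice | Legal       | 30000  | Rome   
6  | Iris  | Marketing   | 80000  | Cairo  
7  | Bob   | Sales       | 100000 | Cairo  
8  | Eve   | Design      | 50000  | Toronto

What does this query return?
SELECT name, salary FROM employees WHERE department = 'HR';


Filtering: department = 'HR'
Matching rows: 0

Empty result set (0 rows)


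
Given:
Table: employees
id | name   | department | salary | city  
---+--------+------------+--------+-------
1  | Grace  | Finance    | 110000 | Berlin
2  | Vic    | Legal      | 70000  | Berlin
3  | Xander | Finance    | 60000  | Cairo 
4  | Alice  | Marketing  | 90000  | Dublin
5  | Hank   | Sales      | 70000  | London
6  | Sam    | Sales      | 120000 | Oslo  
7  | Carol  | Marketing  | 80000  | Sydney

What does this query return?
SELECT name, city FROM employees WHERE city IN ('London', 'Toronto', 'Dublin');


Filtering: city IN ('London', 'Toronto', 'Dublin')
Matching: 2 rows

2 rows:
Alice, Dublin
Hank, London


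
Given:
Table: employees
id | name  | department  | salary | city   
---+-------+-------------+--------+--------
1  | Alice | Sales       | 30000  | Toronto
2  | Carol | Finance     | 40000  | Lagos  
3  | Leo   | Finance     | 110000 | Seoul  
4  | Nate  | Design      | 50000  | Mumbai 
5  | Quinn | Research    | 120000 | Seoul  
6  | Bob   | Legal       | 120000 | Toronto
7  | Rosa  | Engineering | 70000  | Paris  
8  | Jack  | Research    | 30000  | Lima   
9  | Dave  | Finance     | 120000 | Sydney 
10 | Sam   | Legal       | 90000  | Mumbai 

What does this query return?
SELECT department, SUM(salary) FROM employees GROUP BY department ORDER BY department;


Summing salary within each department:
  Design: 50000 = 50000
  Engineering: 70000 = 70000
  Finance: 40000 + 110000 + 120000 = 270000
  Legal: 120000 + 90000 = 210000
  Research: 120000 + 30000 = 150000
  Sales: 30000 = 30000


6 groups:
Design, 50000
Engineering, 70000
Finance, 270000
Legal, 210000
Research, 150000
Sales, 30000


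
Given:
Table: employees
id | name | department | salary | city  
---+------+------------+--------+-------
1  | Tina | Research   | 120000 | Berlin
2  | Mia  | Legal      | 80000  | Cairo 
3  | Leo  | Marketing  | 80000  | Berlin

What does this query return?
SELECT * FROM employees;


SELECT * returns all 3 rows with all columns

3 rows:
1, Tina, Research, 120000, Berlin
2, Mia, Legal, 80000, Cairo
3, Leo, Marketing, 80000, Berlin


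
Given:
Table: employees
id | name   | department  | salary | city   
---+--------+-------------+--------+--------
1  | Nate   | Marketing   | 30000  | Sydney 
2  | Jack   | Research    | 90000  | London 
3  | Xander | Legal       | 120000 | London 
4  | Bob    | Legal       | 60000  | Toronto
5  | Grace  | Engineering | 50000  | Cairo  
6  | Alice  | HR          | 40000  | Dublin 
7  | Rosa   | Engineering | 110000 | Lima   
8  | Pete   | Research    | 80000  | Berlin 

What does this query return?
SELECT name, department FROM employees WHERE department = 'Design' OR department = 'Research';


Filtering: department = 'Design' OR 'Research'
Matching: 2 rows

2 rows:
Jack, Research
Pete, Research


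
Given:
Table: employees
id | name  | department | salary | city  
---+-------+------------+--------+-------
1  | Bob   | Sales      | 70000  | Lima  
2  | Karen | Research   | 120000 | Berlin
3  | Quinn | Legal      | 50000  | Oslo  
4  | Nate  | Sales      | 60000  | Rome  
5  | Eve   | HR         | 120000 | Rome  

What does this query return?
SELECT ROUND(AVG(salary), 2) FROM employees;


SUM(salary) = 420000
COUNT = 5
ROUND(AVG, 2) = ROUND(420000 / 5, 2) = 84000.0

84000.0


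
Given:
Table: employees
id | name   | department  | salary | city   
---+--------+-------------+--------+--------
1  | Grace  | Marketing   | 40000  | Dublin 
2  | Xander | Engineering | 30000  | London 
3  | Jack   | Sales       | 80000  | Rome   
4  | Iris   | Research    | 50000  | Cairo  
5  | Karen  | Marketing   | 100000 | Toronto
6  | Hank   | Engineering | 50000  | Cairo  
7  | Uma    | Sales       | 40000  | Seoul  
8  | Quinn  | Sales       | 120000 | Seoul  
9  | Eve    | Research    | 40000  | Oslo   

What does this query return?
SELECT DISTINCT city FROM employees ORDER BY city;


All 'city' values (row order): Dublin, London, Rome, Cairo, Toronto, Cairo, Seoul, Seoul, Oslo
Removing duplicates leaves 7 unique value(s).

7 values:
Cairo
Dublin
London
Oslo
Rome
Seoul
Toronto


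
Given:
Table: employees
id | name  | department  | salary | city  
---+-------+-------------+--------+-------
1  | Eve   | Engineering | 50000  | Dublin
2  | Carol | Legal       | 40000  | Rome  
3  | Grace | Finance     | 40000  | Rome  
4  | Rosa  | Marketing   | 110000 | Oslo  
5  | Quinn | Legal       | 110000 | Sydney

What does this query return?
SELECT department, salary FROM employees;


Projecting columns: department, salary

5 rows:
Engineering, 50000
Legal, 40000
Finance, 40000
Marketing, 110000
Legal, 110000


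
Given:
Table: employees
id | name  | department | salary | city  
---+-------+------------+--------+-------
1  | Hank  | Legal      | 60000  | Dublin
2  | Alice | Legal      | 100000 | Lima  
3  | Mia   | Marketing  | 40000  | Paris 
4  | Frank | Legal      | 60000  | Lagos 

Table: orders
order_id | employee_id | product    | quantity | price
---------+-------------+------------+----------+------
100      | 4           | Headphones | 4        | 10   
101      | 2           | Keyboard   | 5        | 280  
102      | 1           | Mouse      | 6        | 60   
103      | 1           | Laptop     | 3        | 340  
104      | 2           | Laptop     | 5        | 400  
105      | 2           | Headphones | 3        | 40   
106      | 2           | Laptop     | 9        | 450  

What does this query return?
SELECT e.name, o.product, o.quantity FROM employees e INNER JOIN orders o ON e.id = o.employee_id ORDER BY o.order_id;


Joining employees.id = orders.employee_id:
  employee Frank (id=4) -> order Headphones
  employee Alice (id=2) -> order Keyboard
  employee Hank (id=1) -> order Mouse
  employee Hank (id=1) -> order Laptop
  employee Alice (id=2) -> order Laptop
  employee Alice (id=2) -> order Headphones
  employee Alice (id=2) -> order Laptop


7 rows:
Frank, Headphones, 4
Alice, Keyboard, 5
Hank, Mouse, 6
Hank, Laptop, 3
Alice, Laptop, 5
Alice, Headphones, 3
Alice, Laptop, 9


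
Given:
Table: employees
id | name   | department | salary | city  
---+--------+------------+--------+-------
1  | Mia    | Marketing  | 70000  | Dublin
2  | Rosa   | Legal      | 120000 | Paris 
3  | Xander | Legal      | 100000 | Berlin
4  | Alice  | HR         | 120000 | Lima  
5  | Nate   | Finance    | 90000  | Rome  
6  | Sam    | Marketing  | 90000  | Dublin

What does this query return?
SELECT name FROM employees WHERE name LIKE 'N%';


LIKE 'N%' matches names starting with 'N'
Matching: 1

1 rows:
Nate


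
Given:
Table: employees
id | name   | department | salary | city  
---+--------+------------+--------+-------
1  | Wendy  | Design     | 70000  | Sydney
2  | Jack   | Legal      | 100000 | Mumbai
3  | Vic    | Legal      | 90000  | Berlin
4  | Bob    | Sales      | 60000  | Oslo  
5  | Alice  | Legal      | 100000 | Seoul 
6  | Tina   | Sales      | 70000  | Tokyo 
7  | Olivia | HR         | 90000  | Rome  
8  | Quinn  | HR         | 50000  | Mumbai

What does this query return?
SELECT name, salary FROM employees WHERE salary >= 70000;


Filtering: salary >= 70000
Matching: 6 rows

6 rows:
Wendy, 70000
Jack, 100000
Vic, 90000
Alice, 100000
Tina, 70000
Olivia, 90000


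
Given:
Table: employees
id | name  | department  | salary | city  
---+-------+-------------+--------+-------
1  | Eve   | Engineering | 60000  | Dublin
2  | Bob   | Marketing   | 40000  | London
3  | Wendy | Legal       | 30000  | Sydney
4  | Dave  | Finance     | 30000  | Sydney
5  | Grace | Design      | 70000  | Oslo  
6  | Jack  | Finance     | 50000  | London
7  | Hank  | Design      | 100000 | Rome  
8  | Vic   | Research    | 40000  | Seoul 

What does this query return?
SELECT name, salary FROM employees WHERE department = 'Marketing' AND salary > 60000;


Filtering: department = 'Marketing' AND salary > 60000
Matching: 0 rows

Empty result set (0 rows)


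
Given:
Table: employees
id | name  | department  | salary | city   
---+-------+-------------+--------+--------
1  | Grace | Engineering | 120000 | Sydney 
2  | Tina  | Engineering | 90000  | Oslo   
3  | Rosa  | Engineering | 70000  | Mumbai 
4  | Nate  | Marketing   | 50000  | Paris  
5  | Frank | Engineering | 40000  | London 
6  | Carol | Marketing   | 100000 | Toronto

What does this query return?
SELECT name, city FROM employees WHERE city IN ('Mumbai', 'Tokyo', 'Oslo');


Filtering: city IN ('Mumbai', 'Tokyo', 'Oslo')
Matching: 2 rows

2 rows:
Tina, Oslo
Rosa, Mumbai


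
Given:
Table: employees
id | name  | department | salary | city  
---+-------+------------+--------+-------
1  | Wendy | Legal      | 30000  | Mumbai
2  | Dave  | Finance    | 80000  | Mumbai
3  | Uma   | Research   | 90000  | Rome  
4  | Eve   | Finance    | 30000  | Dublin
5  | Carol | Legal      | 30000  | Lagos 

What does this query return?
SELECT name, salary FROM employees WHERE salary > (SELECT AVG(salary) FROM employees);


Subquery: AVG(salary) = 52000.0
Filtering: salary > 52000.0
  Dave (80000) -> MATCH
  Uma (90000) -> MATCH


2 rows:
Dave, 80000
Uma, 90000


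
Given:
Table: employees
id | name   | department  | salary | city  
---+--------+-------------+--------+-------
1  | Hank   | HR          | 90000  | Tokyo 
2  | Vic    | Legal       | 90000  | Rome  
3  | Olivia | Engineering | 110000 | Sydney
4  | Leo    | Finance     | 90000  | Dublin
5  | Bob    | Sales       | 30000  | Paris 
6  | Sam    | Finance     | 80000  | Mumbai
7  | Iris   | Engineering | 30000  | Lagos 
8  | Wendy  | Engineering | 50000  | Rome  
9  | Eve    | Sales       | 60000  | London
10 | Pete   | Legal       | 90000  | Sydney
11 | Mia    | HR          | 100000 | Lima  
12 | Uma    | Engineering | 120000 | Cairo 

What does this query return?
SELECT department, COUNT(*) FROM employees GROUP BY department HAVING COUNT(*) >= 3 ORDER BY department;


Groups with count >= 3:
  Engineering: 4 -> PASS
  Finance: 2 -> filtered out
  HR: 2 -> filtered out
  Legal: 2 -> filtered out
  Sales: 2 -> filtered out


1 groups:
Engineering, 4


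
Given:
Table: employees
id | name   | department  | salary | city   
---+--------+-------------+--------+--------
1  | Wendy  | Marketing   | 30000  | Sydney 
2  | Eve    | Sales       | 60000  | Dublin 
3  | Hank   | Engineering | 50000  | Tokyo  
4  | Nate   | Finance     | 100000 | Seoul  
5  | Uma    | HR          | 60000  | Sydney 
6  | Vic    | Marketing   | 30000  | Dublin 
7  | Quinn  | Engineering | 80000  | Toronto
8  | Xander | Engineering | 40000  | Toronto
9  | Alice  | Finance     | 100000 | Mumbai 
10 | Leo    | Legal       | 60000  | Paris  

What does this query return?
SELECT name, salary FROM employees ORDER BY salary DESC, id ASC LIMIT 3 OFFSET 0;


Sort by salary DESC (id ASC tiebreak), then skip 0 and take 3
Rows 1 through 3

3 rows:
Nate, 100000
Alice, 100000
Quinn, 80000


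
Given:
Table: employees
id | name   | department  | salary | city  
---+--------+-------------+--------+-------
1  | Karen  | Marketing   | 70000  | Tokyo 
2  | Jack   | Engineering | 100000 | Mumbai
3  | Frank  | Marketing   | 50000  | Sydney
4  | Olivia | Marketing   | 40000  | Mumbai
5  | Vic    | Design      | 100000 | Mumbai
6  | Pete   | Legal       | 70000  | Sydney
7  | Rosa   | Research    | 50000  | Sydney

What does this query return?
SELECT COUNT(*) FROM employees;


COUNT(*) counts all rows

7


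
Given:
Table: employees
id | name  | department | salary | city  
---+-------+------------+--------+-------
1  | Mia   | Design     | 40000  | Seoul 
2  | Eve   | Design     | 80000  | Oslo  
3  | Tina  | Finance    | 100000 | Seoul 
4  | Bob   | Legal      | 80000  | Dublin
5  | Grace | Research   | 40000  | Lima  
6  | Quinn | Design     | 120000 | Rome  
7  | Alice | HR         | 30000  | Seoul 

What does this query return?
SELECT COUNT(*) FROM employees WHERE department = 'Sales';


Counting rows where department = 'Sales'


0


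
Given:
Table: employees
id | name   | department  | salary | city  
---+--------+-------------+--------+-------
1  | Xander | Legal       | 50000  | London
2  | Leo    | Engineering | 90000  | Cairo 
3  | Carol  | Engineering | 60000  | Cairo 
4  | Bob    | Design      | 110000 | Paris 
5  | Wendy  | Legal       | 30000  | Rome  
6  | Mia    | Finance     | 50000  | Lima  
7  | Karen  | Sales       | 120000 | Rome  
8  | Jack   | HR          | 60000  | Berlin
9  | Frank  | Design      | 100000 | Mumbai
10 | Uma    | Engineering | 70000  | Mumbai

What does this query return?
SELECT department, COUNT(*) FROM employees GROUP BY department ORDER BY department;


Assigning each row to its department group:
  Xander -> Legal
  Leo -> Engineering
  Carol -> Engineering
  Bob -> Design
  Wendy -> Legal
  Mia -> Finance
  Karen -> Sales
  Jack -> HR
  Frank -> Design
  Uma -> Engineering


6 groups:
Design, 2
Engineering, 3
Finance, 1
HR, 1
Legal, 2
Sales, 1


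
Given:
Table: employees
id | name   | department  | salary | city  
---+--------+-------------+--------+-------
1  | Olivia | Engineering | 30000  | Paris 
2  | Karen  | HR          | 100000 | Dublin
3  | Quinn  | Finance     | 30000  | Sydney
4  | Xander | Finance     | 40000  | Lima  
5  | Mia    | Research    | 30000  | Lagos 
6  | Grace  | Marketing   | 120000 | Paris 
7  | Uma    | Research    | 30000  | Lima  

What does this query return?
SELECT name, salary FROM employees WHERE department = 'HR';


Filtering: department = 'HR'
Matching rows: 1

1 rows:
Karen, 100000
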